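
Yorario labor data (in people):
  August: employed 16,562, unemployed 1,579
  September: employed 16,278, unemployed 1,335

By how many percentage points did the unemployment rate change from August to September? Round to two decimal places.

August: labor force = 16,562 + 1,579 = 18,141; u = 1,579/18,141 = 8.70%.
September: labor force = 16,278 + 1,335 = 17,613; u = 1,335/17,613 = 7.58%.
Change = 7.58% − 8.70% = −1.12 pp.

The unemployment rate changed by −1.12 percentage points.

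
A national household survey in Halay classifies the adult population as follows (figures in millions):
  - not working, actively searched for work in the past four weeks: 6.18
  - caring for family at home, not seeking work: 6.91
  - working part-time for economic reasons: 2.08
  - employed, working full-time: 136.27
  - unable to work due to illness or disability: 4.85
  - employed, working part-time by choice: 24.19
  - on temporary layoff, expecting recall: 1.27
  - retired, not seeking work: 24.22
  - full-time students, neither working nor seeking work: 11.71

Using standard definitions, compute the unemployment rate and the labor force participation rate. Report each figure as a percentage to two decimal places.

Unemployment rate ≈ 4.38%; labor force participation rate ≈ 78.09%.

Employed = 2.08 + 136.27 + 24.19 = 162.54 million (anyone who worked, including part-time for economic reasons, counts as employed).
Unemployed = 6.18 + 1.27 = 7.45 million (jobless and actively searching, or on temporary layoff).
Labor force = 162.54 + 7.45 = 169.99 million.
Not in labor force = 6.91 + 4.85 + 24.22 + 11.71 = 47.69 million (those not working and not actively searching are outside the labor force).
Civilian working-age population = 169.99 + 47.69 = 217.68 million.
Unemployment rate = 7.45 / 169.99 = 4.38%.
Labor force participation rate = 169.99 / 217.68 = 78.09%.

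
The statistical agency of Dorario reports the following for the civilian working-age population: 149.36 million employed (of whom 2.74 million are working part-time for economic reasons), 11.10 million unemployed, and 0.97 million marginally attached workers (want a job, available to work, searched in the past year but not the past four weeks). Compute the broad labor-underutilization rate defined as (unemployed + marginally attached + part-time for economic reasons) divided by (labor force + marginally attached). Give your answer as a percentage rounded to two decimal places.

Labor force = 149.36 + 11.10 = 160.46 million.
Numerator = 11.10 + 0.97 + 2.74 = 14.81 million.
Denominator = 160.46 + 0.97 = 161.43 million.
Broad rate = 14.81 / 161.43 = 9.17%.

Broad underutilization rate ≈ 9.17%.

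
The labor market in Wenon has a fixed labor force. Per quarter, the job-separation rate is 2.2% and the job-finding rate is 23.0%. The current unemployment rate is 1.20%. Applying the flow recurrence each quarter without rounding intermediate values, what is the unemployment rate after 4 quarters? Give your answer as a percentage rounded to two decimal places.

Unemployment rate after four quarters ≈ 6.37%.

With a fixed labor force, u_{t+1} = u_t + s·(1−u_t) − f·u_t = u_t·(1−s−f) + s.
Here 1−s−f = 0.748 and s = 0.022.
u_1 = 0.012000 × 0.748 + 0.022 = 0.030976.
u_2 = 0.030976 × 0.748 + 0.022 = 0.045170.
u_3 = 0.045170 × 0.748 + 0.022 = 0.055787.
u_4 = 0.055787 × 0.748 + 0.022 = 0.063729.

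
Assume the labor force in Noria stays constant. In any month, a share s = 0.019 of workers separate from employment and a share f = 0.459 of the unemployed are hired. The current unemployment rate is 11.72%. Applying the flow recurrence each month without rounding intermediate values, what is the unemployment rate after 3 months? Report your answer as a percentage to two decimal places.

With a fixed labor force, u_{t+1} = u_t + s·(1−u_t) − f·u_t = u_t·(1−s−f) + s.
Here 1−s−f = 0.522 and s = 0.019.
u_1 = 0.117200 × 0.522 + 0.019 = 0.080178.
u_2 = 0.080178 × 0.522 + 0.019 = 0.060853.
u_3 = 0.060853 × 0.522 + 0.019 = 0.050765.

Unemployment rate after three months ≈ 5.08%.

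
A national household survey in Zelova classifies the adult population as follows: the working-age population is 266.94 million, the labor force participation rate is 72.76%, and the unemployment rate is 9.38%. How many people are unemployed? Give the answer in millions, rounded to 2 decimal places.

About 18.22 million are unemployed.

Labor force = 0.7276 × 266.94 = 194.23 million.
Unemployed = 0.0938 × 194.23 ≈ 18.22 million.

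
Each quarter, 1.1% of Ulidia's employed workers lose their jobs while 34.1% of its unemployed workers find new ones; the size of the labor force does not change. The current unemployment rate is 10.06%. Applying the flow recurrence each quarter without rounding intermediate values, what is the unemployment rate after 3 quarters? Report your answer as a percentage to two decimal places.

Unemployment rate after three quarters ≈ 5.01%.

With a fixed labor force, u_{t+1} = u_t + s·(1−u_t) − f·u_t = u_t·(1−s−f) + s.
Here 1−s−f = 0.648 and s = 0.011.
u_1 = 0.100600 × 0.648 + 0.011 = 0.076189.
u_2 = 0.076189 × 0.648 + 0.011 = 0.060370.
u_3 = 0.060370 × 0.648 + 0.011 = 0.050120.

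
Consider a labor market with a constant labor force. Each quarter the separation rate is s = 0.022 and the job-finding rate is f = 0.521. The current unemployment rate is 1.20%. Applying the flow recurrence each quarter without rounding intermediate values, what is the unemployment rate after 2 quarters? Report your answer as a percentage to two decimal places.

With a fixed labor force, u_{t+1} = u_t + s·(1−u_t) − f·u_t = u_t·(1−s−f) + s.
Here 1−s−f = 0.457 and s = 0.022.
u_1 = 0.012000 × 0.457 + 0.022 = 0.027484.
u_2 = 0.027484 × 0.457 + 0.022 = 0.034560.

Unemployment rate after two quarters ≈ 3.46%.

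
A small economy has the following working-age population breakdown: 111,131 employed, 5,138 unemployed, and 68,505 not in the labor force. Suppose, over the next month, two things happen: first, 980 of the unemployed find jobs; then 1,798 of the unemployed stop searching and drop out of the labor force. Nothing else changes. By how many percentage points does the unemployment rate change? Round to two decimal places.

Initially, labor force = 111,131 + 5,138 = 116,269, so u = 5,138/116,269 = 4.42%.
After the first change, unemployed falls and employed rises by 980; labor force unchanged → E = 112,111, U = 4,158, labor force = 116,269.
After the second change, unemployed and labor force both fall by 1,798 → E = 112,111, U = 2,360, labor force = 114,471.
New unemployment rate = 2,360 / 114,471 = 2.06%.
Change = 2.06% − 4.42% = −2.36 percentage points.

The unemployment rate changes by −2.36 percentage points.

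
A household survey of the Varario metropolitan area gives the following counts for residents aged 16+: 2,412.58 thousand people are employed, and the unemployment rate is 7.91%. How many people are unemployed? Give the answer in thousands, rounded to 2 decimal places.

Let U be the number unemployed. The labor force is E + U, and U/(E+U) = 0.0791.
So U = 0.0791 × 2,412.58 / (1 − 0.0791) = 190.8351 / 0.9209 ≈ 207.23 thousand.

About 207.23 thousand are unemployed.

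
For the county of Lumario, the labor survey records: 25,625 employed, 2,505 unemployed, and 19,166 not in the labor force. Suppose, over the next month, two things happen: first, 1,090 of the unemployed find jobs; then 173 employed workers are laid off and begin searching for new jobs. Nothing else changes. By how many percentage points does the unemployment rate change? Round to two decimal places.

The unemployment rate changes by −3.26 percentage points.

Initially, labor force = 25,625 + 2,505 = 28,130, so u = 2,505/28,130 = 8.91%.
After the first change, unemployed falls and employed rises by 1,090; labor force unchanged → E = 26,715, U = 1,415, labor force = 28,130.
After the second change, employed falls and unemployed rises by 173; labor force unchanged → E = 26,542, U = 1,588, labor force = 28,130.
New unemployment rate = 1,588 / 28,130 = 5.65%.
Change = 5.65% − 8.91% = −3.26 percentage points.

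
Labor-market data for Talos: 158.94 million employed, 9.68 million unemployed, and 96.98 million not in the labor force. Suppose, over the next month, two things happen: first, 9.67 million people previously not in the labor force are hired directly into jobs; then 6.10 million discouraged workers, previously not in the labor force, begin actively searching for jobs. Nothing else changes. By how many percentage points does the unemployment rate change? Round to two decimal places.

Initially, labor force = 158.94 + 9.68 = 168.62 million, so u = 9.68/168.62 = 5.74%.
After the first change, employed and labor force both rise by 9.67; unemployed unchanged → E = 168.61, U = 9.68, labor force = 178.29 million.
After the second change, unemployed and labor force both rise by 6.10 → E = 168.61, U = 15.78, labor force = 184.39 million.
New unemployment rate = 15.78 / 184.39 = 8.56%.
Change = 8.56% − 5.74% = +2.82 percentage points.

The unemployment rate changes by +2.82 percentage points.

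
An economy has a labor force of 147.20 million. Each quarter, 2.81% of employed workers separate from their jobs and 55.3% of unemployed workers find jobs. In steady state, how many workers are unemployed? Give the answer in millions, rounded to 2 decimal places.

About 7.12 million are unemployed in steady state.

Steady-state unemployment rate u* = s/(s+f) = 2.81/(2.81+55.3) = 0.048357.
Unemployed = u* × labor force = 0.048357 × 147.20 ≈ 7.12 million.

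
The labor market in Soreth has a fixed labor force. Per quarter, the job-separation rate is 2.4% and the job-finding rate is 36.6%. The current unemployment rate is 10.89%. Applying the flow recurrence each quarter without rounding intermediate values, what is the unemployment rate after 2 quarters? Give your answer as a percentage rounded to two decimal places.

Unemployment rate after two quarters ≈ 7.92%.

With a fixed labor force, u_{t+1} = u_t + s·(1−u_t) − f·u_t = u_t·(1−s−f) + s.
Here 1−s−f = 0.610 and s = 0.024.
u_1 = 0.108900 × 0.610 + 0.024 = 0.090429.
u_2 = 0.090429 × 0.610 + 0.024 = 0.079162.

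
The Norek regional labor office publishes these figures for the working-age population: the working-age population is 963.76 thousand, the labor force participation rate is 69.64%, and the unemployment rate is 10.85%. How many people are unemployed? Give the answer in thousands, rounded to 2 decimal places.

Labor force = 0.6964 × 963.76 = 671.16 thousand.
Unemployed = 0.1085 × 671.16 ≈ 72.82 thousand.

About 72.82 thousand are unemployed.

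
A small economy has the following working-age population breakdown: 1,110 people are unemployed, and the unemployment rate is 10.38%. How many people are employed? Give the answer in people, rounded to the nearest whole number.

About 9,584 are employed.

Labor force = U / u = 1,110 / 0.1038 ≈ 10,694.
Employed = labor force − unemployed = 10,694 − 1,110 = 9,584.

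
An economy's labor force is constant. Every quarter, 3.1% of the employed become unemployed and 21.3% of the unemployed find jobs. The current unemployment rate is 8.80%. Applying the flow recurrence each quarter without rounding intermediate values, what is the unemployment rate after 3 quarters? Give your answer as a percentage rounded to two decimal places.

Unemployment rate after three quarters ≈ 11.02%.

With a fixed labor force, u_{t+1} = u_t + s·(1−u_t) − f·u_t = u_t·(1−s−f) + s.
Here 1−s−f = 0.756 and s = 0.031.
u_1 = 0.088000 × 0.756 + 0.031 = 0.097528.
u_2 = 0.097528 × 0.756 + 0.031 = 0.104731.
u_3 = 0.104731 × 0.756 + 0.031 = 0.110177.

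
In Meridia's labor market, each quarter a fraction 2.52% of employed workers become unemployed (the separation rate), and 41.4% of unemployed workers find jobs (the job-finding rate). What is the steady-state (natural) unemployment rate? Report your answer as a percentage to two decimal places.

At steady state the flows balance: s·E = f·U, so U/(E+U) = s/(s+f).
u* = 2.52 / (2.52 + 41.4) = 2.52 / 43.92 = 5.74%.

Steady-state unemployment rate ≈ 5.74%.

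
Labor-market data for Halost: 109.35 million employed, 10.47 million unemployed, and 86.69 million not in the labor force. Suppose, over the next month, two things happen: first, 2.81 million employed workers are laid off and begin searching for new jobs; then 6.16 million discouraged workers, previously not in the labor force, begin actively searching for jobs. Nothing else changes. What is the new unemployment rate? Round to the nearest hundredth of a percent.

Initially, labor force = 109.35 + 10.47 = 119.82 million, so u = 10.47/119.82 = 8.74%.
After the first change, employed falls and unemployed rises by 2.81; labor force unchanged → E = 106.54, U = 13.28, labor force = 119.82 million.
After the second change, unemployed and labor force both rise by 6.16 → E = 106.54, U = 19.44, labor force = 125.98 million.
New unemployment rate = 19.44 / 125.98 = 15.43%.

New unemployment rate ≈ 15.43%.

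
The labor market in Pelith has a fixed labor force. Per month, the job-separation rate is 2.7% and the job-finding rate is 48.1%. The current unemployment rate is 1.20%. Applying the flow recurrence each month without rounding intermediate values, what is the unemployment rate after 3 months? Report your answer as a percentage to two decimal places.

Unemployment rate after three months ≈ 4.82%.

With a fixed labor force, u_{t+1} = u_t + s·(1−u_t) − f·u_t = u_t·(1−s−f) + s.
Here 1−s−f = 0.492 and s = 0.027.
u_1 = 0.012000 × 0.492 + 0.027 = 0.032904.
u_2 = 0.032904 × 0.492 + 0.027 = 0.043189.
u_3 = 0.043189 × 0.492 + 0.027 = 0.048249.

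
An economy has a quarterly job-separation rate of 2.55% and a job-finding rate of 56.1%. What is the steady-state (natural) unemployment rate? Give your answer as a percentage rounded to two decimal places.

At steady state the flows balance: s·E = f·U, so U/(E+U) = s/(s+f).
u* = 2.55 / (2.55 + 56.1) = 2.55 / 58.65 = 4.35%.

Steady-state unemployment rate ≈ 4.35%.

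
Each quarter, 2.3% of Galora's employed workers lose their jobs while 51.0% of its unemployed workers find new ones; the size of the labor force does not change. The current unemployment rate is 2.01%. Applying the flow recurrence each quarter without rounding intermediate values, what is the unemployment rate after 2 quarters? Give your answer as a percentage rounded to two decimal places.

Unemployment rate after two quarters ≈ 3.81%.

With a fixed labor force, u_{t+1} = u_t + s·(1−u_t) − f·u_t = u_t·(1−s−f) + s.
Here 1−s−f = 0.467 and s = 0.023.
u_1 = 0.020100 × 0.467 + 0.023 = 0.032387.
u_2 = 0.032387 × 0.467 + 0.023 = 0.038125.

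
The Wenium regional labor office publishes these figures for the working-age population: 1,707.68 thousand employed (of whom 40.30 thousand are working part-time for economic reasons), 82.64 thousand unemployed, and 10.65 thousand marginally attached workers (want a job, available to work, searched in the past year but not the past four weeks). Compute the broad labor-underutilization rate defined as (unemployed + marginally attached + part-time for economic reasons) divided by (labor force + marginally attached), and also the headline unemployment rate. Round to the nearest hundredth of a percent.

Labor force = 1,707.68 + 82.64 = 1,790.32 thousand.
Numerator = 82.64 + 10.65 + 40.30 = 133.59 thousand.
Denominator = 1,790.32 + 10.65 = 1,800.97 thousand.
Broad rate = 133.59 / 1,800.97 = 7.42%.
Headline unemployment rate = 82.64 / 1,790.32 = 4.62%.

Broad underutilization rate ≈ 7.42%; headline unemployment rate ≈ 4.62%.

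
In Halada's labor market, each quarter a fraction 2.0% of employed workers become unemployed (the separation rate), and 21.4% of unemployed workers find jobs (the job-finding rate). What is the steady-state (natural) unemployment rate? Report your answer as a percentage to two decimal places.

At steady state the flows balance: s·E = f·U, so U/(E+U) = s/(s+f).
u* = 2.0 / (2.0 + 21.4) = 2.0 / 23.40 = 8.55%.

Steady-state unemployment rate ≈ 8.55%.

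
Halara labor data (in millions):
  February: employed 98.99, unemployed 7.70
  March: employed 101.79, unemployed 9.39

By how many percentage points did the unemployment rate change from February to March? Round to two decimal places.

February: labor force = 98.99 + 7.70 = 106.69; u = 7.70/106.69 = 7.22%.
March: labor force = 101.79 + 9.39 = 111.18; u = 9.39/111.18 = 8.45%.
Change = 8.45% − 7.22% = +1.23 pp.

The unemployment rate changed by +1.23 percentage points.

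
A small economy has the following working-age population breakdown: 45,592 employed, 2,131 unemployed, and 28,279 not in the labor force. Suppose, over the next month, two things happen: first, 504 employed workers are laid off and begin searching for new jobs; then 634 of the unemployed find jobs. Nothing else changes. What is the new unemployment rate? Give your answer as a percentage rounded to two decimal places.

Initially, labor force = 45,592 + 2,131 = 47,723, so u = 2,131/47,723 = 4.47%.
After the first change, employed falls and unemployed rises by 504; labor force unchanged → E = 45,088, U = 2,635, labor force = 47,723.
After the second change, unemployed falls and employed rises by 634; labor force unchanged → E = 45,722, U = 2,001, labor force = 47,723.
New unemployment rate = 2,001 / 47,723 = 4.19%.

New unemployment rate ≈ 4.19%.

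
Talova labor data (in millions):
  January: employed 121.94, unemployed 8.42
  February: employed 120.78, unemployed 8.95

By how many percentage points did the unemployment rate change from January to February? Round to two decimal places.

January: labor force = 121.94 + 8.42 = 130.36; u = 8.42/130.36 = 6.46%.
February: labor force = 120.78 + 8.95 = 129.73; u = 8.95/129.73 = 6.90%.
Change = 6.90% − 6.46% = +0.44 pp.

The unemployment rate changed by +0.44 percentage points.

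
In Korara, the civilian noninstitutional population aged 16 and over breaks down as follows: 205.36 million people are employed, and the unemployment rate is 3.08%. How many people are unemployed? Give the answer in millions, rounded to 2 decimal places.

Let U be the number unemployed. The labor force is E + U, and U/(E+U) = 0.0308.
So U = 0.0308 × 205.36 / (1 − 0.0308) = 6.3251 / 0.9692 ≈ 6.53 million.

About 6.53 million are unemployed.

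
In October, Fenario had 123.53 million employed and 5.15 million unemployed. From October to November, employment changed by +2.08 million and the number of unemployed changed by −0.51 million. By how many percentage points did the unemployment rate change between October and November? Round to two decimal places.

October: labor force = 123.53 + 5.15 = 128.68; u = 5.15/128.68 = 4.00%.
November: labor force = 125.61 + 4.64 = 130.25; u = 4.64/130.25 = 3.56%.
Change = 3.56% − 4.00% = −0.44 pp.

The unemployment rate changed by −0.44 percentage points.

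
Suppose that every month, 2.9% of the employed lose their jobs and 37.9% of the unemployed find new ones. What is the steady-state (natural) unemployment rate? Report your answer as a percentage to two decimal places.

At steady state the flows balance: s·E = f·U, so U/(E+U) = s/(s+f).
u* = 2.9 / (2.9 + 37.9) = 2.9 / 40.80 = 7.11%.

Steady-state unemployment rate ≈ 7.11%.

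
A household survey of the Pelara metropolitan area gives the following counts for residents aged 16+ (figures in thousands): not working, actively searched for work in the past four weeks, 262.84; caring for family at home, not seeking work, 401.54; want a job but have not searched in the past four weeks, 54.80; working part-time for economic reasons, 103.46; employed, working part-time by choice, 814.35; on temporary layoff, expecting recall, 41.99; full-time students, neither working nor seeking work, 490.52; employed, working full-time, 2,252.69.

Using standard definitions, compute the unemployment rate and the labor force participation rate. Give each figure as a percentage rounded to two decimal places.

Unemployment rate ≈ 8.77%; labor force participation rate ≈ 78.59%.

Employed = 103.46 + 814.35 + 2,252.69 = 3,170.50 thousand (anyone who worked, including part-time for economic reasons, counts as employed).
Unemployed = 262.84 + 41.99 = 304.83 thousand (jobless and actively searching, or on temporary layoff).
Labor force = 3,170.50 + 304.83 = 3,475.33 thousand.
Not in labor force = 401.54 + 54.80 + 490.52 = 946.86 thousand (those not working and not actively searching are outside the labor force — including those who want a job but have given up searching).
Civilian working-age population = 3,475.33 + 946.86 = 4,422.19 thousand.
Unemployment rate = 304.83 / 3,475.33 = 8.77%.
Labor force participation rate = 3,475.33 / 4,422.19 = 78.59%.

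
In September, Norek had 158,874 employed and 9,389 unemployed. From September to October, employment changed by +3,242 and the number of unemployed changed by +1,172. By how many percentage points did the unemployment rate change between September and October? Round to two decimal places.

September: labor force = 158,874 + 9,389 = 168,263; u = 9,389/168,263 = 5.58%.
October: labor force = 162,116 + 10,561 = 172,677; u = 10,561/172,677 = 6.12%.
Change = 6.12% − 5.58% = +0.54 pp.

The unemployment rate changed by +0.54 percentage points.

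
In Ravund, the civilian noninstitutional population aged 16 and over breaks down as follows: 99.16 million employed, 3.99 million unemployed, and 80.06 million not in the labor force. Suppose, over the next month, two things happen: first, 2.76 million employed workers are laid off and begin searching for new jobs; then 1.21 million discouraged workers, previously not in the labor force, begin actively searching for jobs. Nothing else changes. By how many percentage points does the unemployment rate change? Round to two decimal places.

The unemployment rate changes by +3.76 percentage points.

Initially, labor force = 99.16 + 3.99 = 103.15 million, so u = 3.99/103.15 = 3.87%.
After the first change, employed falls and unemployed rises by 2.76; labor force unchanged → E = 96.40, U = 6.75, labor force = 103.15 million.
After the second change, unemployed and labor force both rise by 1.21 → E = 96.40, U = 7.96, labor force = 104.36 million.
New unemployment rate = 7.96 / 104.36 = 7.63%.
Change = 7.63% − 3.87% = +3.76 percentage points.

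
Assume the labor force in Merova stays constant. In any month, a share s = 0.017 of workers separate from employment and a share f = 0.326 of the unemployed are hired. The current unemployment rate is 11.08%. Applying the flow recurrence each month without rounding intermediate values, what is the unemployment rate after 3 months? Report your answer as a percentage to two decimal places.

With a fixed labor force, u_{t+1} = u_t + s·(1−u_t) − f·u_t = u_t·(1−s−f) + s.
Here 1−s−f = 0.657 and s = 0.017.
u_1 = 0.110800 × 0.657 + 0.017 = 0.089796.
u_2 = 0.089796 × 0.657 + 0.017 = 0.075996.
u_3 = 0.075996 × 0.657 + 0.017 = 0.066929.

Unemployment rate after three months ≈ 6.69%.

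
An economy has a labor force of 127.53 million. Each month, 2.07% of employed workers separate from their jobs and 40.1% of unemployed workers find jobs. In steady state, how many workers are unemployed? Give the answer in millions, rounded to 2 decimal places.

About 6.26 million are unemployed in steady state.

Steady-state unemployment rate u* = s/(s+f) = 2.07/(2.07+40.1) = 0.049087.
Unemployed = u* × labor force = 0.049087 × 127.53 ≈ 6.26 million.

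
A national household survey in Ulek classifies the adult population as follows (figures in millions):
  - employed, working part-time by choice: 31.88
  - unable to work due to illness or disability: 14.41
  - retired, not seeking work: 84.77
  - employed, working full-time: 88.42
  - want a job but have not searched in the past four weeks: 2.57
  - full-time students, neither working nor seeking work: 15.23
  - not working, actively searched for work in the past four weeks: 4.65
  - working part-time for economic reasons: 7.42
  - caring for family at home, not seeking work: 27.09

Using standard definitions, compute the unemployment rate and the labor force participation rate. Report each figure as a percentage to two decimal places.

Unemployment rate ≈ 3.51%; labor force participation rate ≈ 47.88%.

Employed = 31.88 + 88.42 + 7.42 = 127.72 million (anyone who worked, including part-time for economic reasons, counts as employed).
Unemployed = 4.65 million.
Labor force = 127.72 + 4.65 = 132.37 million.
Not in labor force = 14.41 + 84.77 + 2.57 + 15.23 + 27.09 = 144.07 million (those not working and not actively searching are outside the labor force — including those who want a job but have given up searching).
Civilian working-age population = 132.37 + 144.07 = 276.44 million.
Unemployment rate = 4.65 / 132.37 = 3.51%.
Labor force participation rate = 132.37 / 276.44 = 47.88%.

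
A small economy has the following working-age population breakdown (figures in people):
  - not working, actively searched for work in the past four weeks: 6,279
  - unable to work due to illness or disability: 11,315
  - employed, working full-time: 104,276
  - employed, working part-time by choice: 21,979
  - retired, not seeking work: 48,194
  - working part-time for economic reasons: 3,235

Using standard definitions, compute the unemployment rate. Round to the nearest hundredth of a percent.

Unemployment rate ≈ 4.62%.

Employed = 104,276 + 21,979 + 3,235 = 129,490 (anyone who worked, including part-time for economic reasons, counts as employed).
Unemployed = 6,279.
Labor force = 129,490 + 6,279 = 135,769.
Unemployment rate = 6,279 / 135,769 = 4.62%.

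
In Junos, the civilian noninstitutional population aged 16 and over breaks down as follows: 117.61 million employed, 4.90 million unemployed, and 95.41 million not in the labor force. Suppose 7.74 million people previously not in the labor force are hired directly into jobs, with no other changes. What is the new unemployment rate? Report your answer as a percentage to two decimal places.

New unemployment rate ≈ 3.76%.

Initially, labor force = 117.61 + 4.90 = 122.51 million, so u = 4.90/122.51 = 4.00%.
After the change, employed and labor force both rise by 7.74; unemployed unchanged → E = 125.35, U = 4.90, labor force = 130.25 million.
New unemployment rate = 4.90 / 130.25 = 3.76%.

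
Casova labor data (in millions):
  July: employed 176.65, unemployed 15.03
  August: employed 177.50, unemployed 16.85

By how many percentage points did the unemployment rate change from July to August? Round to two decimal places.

July: labor force = 176.65 + 15.03 = 191.68; u = 15.03/191.68 = 7.84%.
August: labor force = 177.50 + 16.85 = 194.35; u = 16.85/194.35 = 8.67%.
Change = 8.67% − 7.84% = +0.83 pp.

The unemployment rate changed by +0.83 percentage points.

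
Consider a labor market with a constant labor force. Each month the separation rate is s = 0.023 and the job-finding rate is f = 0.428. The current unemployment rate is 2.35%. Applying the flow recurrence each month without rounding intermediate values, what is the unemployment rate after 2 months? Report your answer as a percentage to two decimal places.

With a fixed labor force, u_{t+1} = u_t + s·(1−u_t) − f·u_t = u_t·(1−s−f) + s.
Here 1−s−f = 0.549 and s = 0.023.
u_1 = 0.023500 × 0.549 + 0.023 = 0.035902.
u_2 = 0.035902 × 0.549 + 0.023 = 0.042710.

Unemployment rate after two months ≈ 4.27%.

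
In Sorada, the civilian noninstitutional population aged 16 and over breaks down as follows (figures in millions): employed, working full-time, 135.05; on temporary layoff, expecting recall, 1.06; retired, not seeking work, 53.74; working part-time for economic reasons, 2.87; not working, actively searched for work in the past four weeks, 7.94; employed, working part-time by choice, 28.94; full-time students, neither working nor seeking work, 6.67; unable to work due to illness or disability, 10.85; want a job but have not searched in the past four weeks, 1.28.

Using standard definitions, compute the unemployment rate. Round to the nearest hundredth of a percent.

Unemployment rate ≈ 5.12%.

Employed = 135.05 + 2.87 + 28.94 = 166.86 million (anyone who worked, including part-time for economic reasons, counts as employed).
Unemployed = 1.06 + 7.94 = 9.00 million (jobless and actively searching, or on temporary layoff).
Labor force = 166.86 + 9.00 = 175.86 million.
Unemployment rate = 9.00 / 175.86 = 5.12%.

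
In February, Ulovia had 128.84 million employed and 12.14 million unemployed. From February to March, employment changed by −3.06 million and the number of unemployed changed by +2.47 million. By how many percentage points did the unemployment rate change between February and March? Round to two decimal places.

The unemployment rate changed by +1.80 percentage points.

February: labor force = 128.84 + 12.14 = 140.98; u = 12.14/140.98 = 8.61%.
March: labor force = 125.78 + 14.61 = 140.39; u = 14.61/140.39 = 10.41%.
Change = 10.41% − 8.61% = +1.80 pp.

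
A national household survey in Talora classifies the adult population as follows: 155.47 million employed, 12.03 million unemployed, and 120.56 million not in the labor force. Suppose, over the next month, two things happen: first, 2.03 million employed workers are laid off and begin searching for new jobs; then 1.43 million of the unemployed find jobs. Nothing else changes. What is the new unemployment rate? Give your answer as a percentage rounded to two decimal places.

Initially, labor force = 155.47 + 12.03 = 167.50 million, so u = 12.03/167.50 = 7.18%.
After the first change, employed falls and unemployed rises by 2.03; labor force unchanged → E = 153.44, U = 14.06, labor force = 167.50 million.
After the second change, unemployed falls and employed rises by 1.43; labor force unchanged → E = 154.87, U = 12.63, labor force = 167.50 million.
New unemployment rate = 12.63 / 167.50 = 7.54%.

New unemployment rate ≈ 7.54%.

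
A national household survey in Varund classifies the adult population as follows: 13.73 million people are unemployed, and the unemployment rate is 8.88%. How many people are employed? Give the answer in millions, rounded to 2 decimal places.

Labor force = U / u = 13.73 / 0.0888 ≈ 154.62 million.
Employed = labor force − unemployed = 154.62 − 13.73 = 140.89 million.

About 140.89 million are employed.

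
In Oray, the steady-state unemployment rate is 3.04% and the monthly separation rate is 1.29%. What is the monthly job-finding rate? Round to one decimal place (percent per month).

Job-finding rate ≈ 41.1% per month.

From u* = s/(s+f): f = s·(1−u)/u.
f = 1.29 × (1 − 0.0304) / 0.0304 = 1.2508 / 0.0304 ≈ 41.1% per month.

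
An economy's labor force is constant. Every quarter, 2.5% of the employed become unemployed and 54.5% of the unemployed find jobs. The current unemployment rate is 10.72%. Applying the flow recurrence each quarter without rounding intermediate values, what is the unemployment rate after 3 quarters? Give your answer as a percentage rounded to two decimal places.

Unemployment rate after three quarters ≈ 4.89%.

With a fixed labor force, u_{t+1} = u_t + s·(1−u_t) − f·u_t = u_t·(1−s−f) + s.
Here 1−s−f = 0.430 and s = 0.025.
u_1 = 0.107200 × 0.430 + 0.025 = 0.071096.
u_2 = 0.071096 × 0.430 + 0.025 = 0.055571.
u_3 = 0.055571 × 0.430 + 0.025 = 0.048896.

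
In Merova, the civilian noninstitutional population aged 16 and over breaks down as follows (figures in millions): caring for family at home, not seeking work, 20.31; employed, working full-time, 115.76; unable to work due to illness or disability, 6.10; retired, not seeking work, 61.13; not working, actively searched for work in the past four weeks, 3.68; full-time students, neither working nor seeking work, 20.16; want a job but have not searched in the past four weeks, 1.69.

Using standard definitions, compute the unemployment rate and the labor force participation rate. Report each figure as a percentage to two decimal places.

Employed = 115.76 million.
Unemployed = 3.68 million.
Labor force = 115.76 + 3.68 = 119.44 million.
Not in labor force = 20.31 + 6.10 + 61.13 + 20.16 + 1.69 = 109.39 million (those not working and not actively searching are outside the labor force — including those who want a job but have given up searching).
Civilian working-age population = 119.44 + 109.39 = 228.83 million.
Unemployment rate = 3.68 / 119.44 = 3.08%.
Labor force participation rate = 119.44 / 228.83 = 52.20%.

Unemployment rate ≈ 3.08%; labor force participation rate ≈ 52.20%.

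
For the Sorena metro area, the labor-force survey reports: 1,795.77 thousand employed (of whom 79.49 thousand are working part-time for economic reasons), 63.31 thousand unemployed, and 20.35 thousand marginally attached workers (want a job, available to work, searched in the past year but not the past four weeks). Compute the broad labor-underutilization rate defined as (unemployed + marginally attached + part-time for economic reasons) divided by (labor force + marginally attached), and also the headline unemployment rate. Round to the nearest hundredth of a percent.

Broad underutilization rate ≈ 8.68%; headline unemployment rate ≈ 3.41%.

Labor force = 1,795.77 + 63.31 = 1,859.08 thousand.
Numerator = 63.31 + 20.35 + 79.49 = 163.15 thousand.
Denominator = 1,859.08 + 20.35 = 1,879.43 thousand.
Broad rate = 163.15 / 1,879.43 = 8.68%.
Headline unemployment rate = 63.31 / 1,859.08 = 3.41%.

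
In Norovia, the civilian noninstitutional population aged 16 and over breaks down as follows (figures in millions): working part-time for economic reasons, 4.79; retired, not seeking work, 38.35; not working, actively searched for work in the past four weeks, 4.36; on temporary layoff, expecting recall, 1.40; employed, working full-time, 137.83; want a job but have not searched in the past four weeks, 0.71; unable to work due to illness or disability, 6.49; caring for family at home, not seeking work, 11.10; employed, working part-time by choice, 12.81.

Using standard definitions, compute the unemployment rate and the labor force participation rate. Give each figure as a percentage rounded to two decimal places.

Employed = 4.79 + 137.83 + 12.81 = 155.43 million (anyone who worked, including part-time for economic reasons, counts as employed).
Unemployed = 4.36 + 1.40 = 5.76 million (jobless and actively searching, or on temporary layoff).
Labor force = 155.43 + 5.76 = 161.19 million.
Not in labor force = 38.35 + 0.71 + 6.49 + 11.10 = 56.65 million (those not working and not actively searching are outside the labor force — including those who want a job but have given up searching).
Civilian working-age population = 161.19 + 56.65 = 217.84 million.
Unemployment rate = 5.76 / 161.19 = 3.57%.
Labor force participation rate = 161.19 / 217.84 = 73.99%.

Unemployment rate ≈ 3.57%; labor force participation rate ≈ 73.99%.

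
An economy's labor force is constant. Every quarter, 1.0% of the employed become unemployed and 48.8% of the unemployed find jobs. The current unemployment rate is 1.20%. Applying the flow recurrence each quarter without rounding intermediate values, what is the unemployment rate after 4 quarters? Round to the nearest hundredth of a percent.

With a fixed labor force, u_{t+1} = u_t + s·(1−u_t) − f·u_t = u_t·(1−s−f) + s.
Here 1−s−f = 0.502 and s = 0.010.
u_1 = 0.012000 × 0.502 + 0.010 = 0.016024.
u_2 = 0.016024 × 0.502 + 0.010 = 0.018044.
u_3 = 0.018044 × 0.502 + 0.010 = 0.019058.
u_4 = 0.019058 × 0.502 + 0.010 = 0.019567.

Unemployment rate after four quarters ≈ 1.96%.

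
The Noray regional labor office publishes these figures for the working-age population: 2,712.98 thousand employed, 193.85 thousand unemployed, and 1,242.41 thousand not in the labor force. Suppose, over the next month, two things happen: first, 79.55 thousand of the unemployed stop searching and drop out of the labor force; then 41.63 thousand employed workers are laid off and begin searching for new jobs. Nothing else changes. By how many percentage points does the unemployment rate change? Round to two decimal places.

Initially, labor force = 2,712.98 + 193.85 = 2,906.83 thousand, so u = 193.85/2,906.83 = 6.67%.
After the first change, unemployed and labor force both fall by 79.55 → E = 2,712.98, U = 114.30, labor force = 2,827.28 thousand.
After the second change, employed falls and unemployed rises by 41.63; labor force unchanged → E = 2,671.35, U = 155.93, labor force = 2,827.28 thousand.
New unemployment rate = 155.93 / 2,827.28 = 5.52%.
Change = 5.52% − 6.67% = −1.15 percentage points.

The unemployment rate changes by −1.15 percentage points.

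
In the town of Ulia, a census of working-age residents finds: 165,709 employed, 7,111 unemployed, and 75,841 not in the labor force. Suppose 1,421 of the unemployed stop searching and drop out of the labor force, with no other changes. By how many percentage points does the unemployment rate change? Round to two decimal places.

Initially, labor force = 165,709 + 7,111 = 172,820, so u = 7,111/172,820 = 4.11%.
After the change, unemployed and labor force both fall by 1,421 → E = 165,709, U = 5,690, labor force = 171,399.
New unemployment rate = 5,690 / 171,399 = 3.32%.
Change = 3.32% − 4.11% = −0.79 percentage points.

The unemployment rate changes by −0.79 percentage points.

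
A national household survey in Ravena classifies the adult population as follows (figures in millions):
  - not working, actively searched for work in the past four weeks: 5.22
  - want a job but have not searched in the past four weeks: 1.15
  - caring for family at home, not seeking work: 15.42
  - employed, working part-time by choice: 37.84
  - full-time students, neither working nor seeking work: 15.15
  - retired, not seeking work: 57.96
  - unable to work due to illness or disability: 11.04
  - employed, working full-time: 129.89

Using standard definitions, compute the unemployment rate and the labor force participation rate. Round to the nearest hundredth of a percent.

Unemployment rate ≈ 3.02%; labor force participation rate ≈ 63.20%.

Employed = 37.84 + 129.89 = 167.73 million.
Unemployed = 5.22 million.
Labor force = 167.73 + 5.22 = 172.95 million.
Not in labor force = 1.15 + 15.42 + 15.15 + 57.96 + 11.04 = 100.72 million (those not working and not actively searching are outside the labor force — including those who want a job but have given up searching).
Civilian working-age population = 172.95 + 100.72 = 273.67 million.
Unemployment rate = 5.22 / 172.95 = 3.02%.
Labor force participation rate = 172.95 / 273.67 = 63.20%.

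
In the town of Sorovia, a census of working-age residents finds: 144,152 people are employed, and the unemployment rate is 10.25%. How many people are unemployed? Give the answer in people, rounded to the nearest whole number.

About 16,463 are unemployed.

Let U be the number unemployed. The labor force is E + U, and U/(E+U) = 0.1025.
So U = 0.1025 × 144,152 / (1 − 0.1025) = 14775.58 / 0.8975 ≈ 16,463.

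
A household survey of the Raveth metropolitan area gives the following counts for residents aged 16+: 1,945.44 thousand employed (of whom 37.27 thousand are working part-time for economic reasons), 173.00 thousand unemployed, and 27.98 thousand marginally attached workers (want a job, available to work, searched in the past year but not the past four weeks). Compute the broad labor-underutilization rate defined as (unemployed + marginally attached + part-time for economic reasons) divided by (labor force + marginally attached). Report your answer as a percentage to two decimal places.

Broad underutilization rate ≈ 11.10%.

Labor force = 1,945.44 + 173.00 = 2,118.44 thousand.
Numerator = 173.00 + 27.98 + 37.27 = 238.25 thousand.
Denominator = 2,118.44 + 27.98 = 2,146.42 thousand.
Broad rate = 238.25 / 2,146.42 = 11.10%.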